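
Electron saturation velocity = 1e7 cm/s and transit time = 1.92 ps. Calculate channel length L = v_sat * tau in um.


Step 1: tau in seconds = 1.92 ps * 1e-12 = 1.9200e-12 s
Step 2: L = v_sat * tau = 1e7 * 1.9200e-12 = 1.9200e-05 cm
Step 3: L in um = 1.9200e-05 * 1e4 = 0.192 um

0.192


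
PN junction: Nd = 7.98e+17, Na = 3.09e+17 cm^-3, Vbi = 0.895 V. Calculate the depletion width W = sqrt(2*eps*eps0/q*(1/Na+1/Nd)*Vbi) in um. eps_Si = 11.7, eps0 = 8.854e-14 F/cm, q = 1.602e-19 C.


Step 1: 1/Na + 1/Nd = 1/3.09e+17 + 1/7.98e+17 = 4.48938e-18
Step 2: 2*eps*eps0/q = 2*11.7*8.854e-14/1.602e-19 = 1.293281e+07
Step 3: W^2 = 1.293281e+07 * 4.48938e-18 * 0.895 = 5.19640e-11
Step 4: W = sqrt(5.19640e-11) = 7.209e-06 cm = 0.07209 um

0.07209


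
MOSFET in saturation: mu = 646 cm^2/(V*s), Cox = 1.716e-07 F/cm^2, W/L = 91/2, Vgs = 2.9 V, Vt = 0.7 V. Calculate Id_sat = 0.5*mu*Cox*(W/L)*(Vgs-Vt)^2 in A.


Step 1: Overdrive voltage Vov = Vgs - Vt = 2.9 - 0.7 = 2.2 V
Step 2: W/L = 91/2 = 45.5
Step 3: Id = 0.5 * 646 * 1.716e-07 * 45.5 * 2.2^2
Step 4: Id = 1.22e-02 A

1.22e-02


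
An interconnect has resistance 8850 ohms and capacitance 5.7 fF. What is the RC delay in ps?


Step 1: tau = R * C
Step 2: tau = 8850 * 5.7 fF = 8850 * 5.7e-15 F
Step 3: tau = 5.0445e-11 s = 50.445 ps

50.445


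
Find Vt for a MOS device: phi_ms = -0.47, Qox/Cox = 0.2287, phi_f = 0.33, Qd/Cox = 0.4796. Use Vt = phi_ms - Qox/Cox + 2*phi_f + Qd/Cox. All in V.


Step 1: Vt = phi_ms - Qox/Cox + 2*phi_f + Qd/Cox
Step 2: Vt = -0.47 - 0.2287 + 2*0.33 + 0.4796
Step 3: Vt = -0.47 - 0.2287 + 0.66 + 0.4796
Step 4: Vt = 0.4409 V

0.4409


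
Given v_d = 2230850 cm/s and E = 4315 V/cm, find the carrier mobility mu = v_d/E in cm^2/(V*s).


Step 1: mu = v_d / E
Step 2: mu = 2230850 / 4315
Step 3: mu = 517.0 cm^2/(V*s)

517.0


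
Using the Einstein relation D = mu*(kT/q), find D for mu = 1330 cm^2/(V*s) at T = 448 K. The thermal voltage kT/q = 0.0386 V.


Step 1: D = mu * (kT/q)
Step 2: D = 1330 * 0.0386
Step 3: D = 51.34 cm^2/s

51.34


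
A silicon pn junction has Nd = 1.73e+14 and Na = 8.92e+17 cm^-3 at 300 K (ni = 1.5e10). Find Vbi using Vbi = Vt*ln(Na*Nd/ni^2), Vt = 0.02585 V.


Step 1: Compute Na*Nd/ni^2 = 8.92e+17 * 1.73e+14 / (1.5e10)^2 = 6.8585e+11
Step 2: ln(6.8585e+11) = 27.2539
Step 3: Vbi = 0.02585 * 27.2539 = 0.705 V

0.705


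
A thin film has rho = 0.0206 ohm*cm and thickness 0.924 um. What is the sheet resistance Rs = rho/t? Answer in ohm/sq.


Step 1: Convert thickness to cm: t = 0.924 um = 9.2400e-05 cm
Step 2: Rs = rho / t = 0.0206 / 9.2400e-05
Step 3: Rs = 222.9 ohm/sq

222.9


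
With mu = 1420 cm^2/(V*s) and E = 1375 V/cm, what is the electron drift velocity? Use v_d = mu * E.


Step 1: v_d = mu * E
Step 2: v_d = 1420 * 1375 = 1952500
Step 3: v_d = 1.95e+06 cm/s

1.95e+06


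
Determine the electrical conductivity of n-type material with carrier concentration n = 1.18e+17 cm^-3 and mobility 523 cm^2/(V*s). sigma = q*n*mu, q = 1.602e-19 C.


Step 1: sigma = q * n * mu
Step 2: sigma = 1.602e-19 * 1.18e+17 * 523
Step 3: sigma = 9.887e+00 S/cm

9.887e+00


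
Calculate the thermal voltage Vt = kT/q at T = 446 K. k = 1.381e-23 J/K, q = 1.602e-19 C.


Step 1: kT = 1.381e-23 * 446 = 6.15926e-21 J
Step 2: Vt = kT/q = 6.15926e-21 / 1.602e-19
Step 3: Vt = 0.03845 V

0.03845


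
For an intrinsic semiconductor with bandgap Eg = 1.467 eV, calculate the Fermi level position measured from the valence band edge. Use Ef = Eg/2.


Step 1: For an intrinsic semiconductor, the Fermi level sits at midgap.
Step 2: Ef = Eg / 2 = 1.467 / 2 = 0.7335 eV

0.7335


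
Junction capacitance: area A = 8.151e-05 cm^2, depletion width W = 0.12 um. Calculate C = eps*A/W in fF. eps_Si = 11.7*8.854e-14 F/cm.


Step 1: eps_Si = 11.7 * 8.854e-14 = 1.035918e-12 F/cm
Step 2: W in cm = 0.12 * 1e-4 = 1.20e-05 cm
Step 3: C = 1.035918e-12 * 8.151e-05 / 1.20e-05 = 7.036473e-12 F
Step 4: C = 7036.47 fF

7036.47


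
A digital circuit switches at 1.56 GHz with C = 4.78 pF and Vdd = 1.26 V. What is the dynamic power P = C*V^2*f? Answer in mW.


Step 1: V^2 = 1.26^2 = 1.5876 V^2
Step 2: P = C*V^2*f = 4.78e-12 F * 1.5876 * 1.56e9 Hz
Step 3: P = 1.183841568e-02 W
Step 4: P = 11.838 mW

11.838


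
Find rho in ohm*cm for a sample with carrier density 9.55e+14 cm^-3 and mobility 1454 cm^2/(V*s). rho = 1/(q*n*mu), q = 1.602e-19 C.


Step 1: sigma = q * n * mu = 1.602e-19 * 9.55e+14 * 1454 = 2.22449e-01 S/cm
Step 2: rho = 1 / sigma = 1 / 2.22449e-01 = 4.495 ohm*cm

4.495


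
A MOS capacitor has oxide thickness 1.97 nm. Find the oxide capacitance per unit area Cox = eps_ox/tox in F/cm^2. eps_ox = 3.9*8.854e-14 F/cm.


Step 1: eps_ox = 3.9 * 8.854e-14 = 3.45306e-13 F/cm
Step 2: tox in cm = 1.97 nm * 1e-7 = 1.9700e-07 cm
Step 3: Cox = 3.45306e-13 / 1.9700e-07 = 1.75e-06 F/cm^2

1.75e-06


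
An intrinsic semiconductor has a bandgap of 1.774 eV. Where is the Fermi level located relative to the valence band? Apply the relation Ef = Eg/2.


Step 1: For an intrinsic semiconductor, the Fermi level sits at midgap.
Step 2: Ef = Eg / 2 = 1.774 / 2 = 0.887 eV

0.887


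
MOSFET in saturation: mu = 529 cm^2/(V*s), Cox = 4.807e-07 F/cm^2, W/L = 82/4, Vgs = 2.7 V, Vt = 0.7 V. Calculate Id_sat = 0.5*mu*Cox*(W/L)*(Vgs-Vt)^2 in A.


Step 1: Overdrive voltage Vov = Vgs - Vt = 2.7 - 0.7 = 2.0 V
Step 2: W/L = 82/4 = 20.5
Step 3: Id = 0.5 * 529 * 4.807e-07 * 20.5 * 2.0^2
Step 4: Id = 1.04e-02 A

1.04e-02


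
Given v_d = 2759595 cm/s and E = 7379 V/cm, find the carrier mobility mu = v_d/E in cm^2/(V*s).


Step 1: mu = v_d / E
Step 2: mu = 2759595 / 7379
Step 3: mu = 373.98 cm^2/(V*s)

373.98


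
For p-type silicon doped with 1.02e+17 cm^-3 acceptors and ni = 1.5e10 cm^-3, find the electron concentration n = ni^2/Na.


Step 1: Majority hole concentration p ≈ Na = 1.02e+17 cm^-3
Step 2: n = ni^2 / Na = (1.5e10)^2 / 1.02e+17
Step 3: n = 2.21e+03 cm^-3

2.21e+03


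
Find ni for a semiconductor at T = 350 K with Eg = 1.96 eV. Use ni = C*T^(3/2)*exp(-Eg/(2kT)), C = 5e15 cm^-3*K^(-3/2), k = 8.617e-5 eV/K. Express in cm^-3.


Step 1: Compute kT = 8.617e-5 * 350 = 0.0301595 eV
Step 2: Exponent = -Eg/(2kT) = -1.96/(2*0.0301595) = -32.49391
Step 3: T^(3/2) = 350^1.5 = 6547.90
Step 4: ni = 5e15 * 6547.90 * exp(-32.49391) = 2.53e+05 cm^-3

2.53e+05


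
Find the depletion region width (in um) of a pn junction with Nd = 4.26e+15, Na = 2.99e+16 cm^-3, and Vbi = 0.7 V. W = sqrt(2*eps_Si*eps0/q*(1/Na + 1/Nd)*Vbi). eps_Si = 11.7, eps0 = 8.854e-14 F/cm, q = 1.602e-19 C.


Step 1: 1/Na + 1/Nd = 1/2.99e+16 + 1/4.26e+15 = 2.68187e-16
Step 2: 2*eps*eps0/q = 2*11.7*8.854e-14/1.602e-19 = 1.293281e+07
Step 3: W^2 = 1.293281e+07 * 2.68187e-16 * 0.7 = 2.42789e-09
Step 4: W = sqrt(2.42789e-09) = 4.927e-05 cm = 0.4927 um

0.4927


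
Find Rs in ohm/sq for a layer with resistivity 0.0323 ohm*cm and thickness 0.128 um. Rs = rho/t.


Step 1: Convert thickness to cm: t = 0.128 um = 1.2800e-05 cm
Step 2: Rs = rho / t = 0.0323 / 1.2800e-05
Step 3: Rs = 2523.4 ohm/sq

2523.4


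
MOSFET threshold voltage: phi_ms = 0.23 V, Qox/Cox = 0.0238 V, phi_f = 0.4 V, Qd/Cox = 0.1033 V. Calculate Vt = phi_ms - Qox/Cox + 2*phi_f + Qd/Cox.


Step 1: Vt = phi_ms - Qox/Cox + 2*phi_f + Qd/Cox
Step 2: Vt = 0.23 - 0.0238 + 2*0.4 + 0.1033
Step 3: Vt = 0.23 - 0.0238 + 0.8 + 0.1033
Step 4: Vt = 1.1095 V

1.1095


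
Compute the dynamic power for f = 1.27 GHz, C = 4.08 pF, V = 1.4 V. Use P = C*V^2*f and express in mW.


Step 1: V^2 = 1.4^2 = 1.96 V^2
Step 2: P = C*V^2*f = 4.08e-12 F * 1.96 * 1.27e9 Hz
Step 3: P = 1.0155936e-02 W
Step 4: P = 10.156 mW

10.156


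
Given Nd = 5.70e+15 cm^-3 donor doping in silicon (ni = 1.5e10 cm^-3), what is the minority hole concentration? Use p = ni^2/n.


Step 1: Since Nd >> ni, n ≈ Nd = 5.70e+15 cm^-3
Step 2: p = ni^2 / n = (1.5e10)^2 / 5.70e+15
Step 3: p = 2.25e20 / 5.70e+15 = 3.95e+04 cm^-3

3.95e+04


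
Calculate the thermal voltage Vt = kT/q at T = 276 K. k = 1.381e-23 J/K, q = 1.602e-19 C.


Step 1: kT = 1.381e-23 * 276 = 3.81156e-21 J
Step 2: Vt = kT/q = 3.81156e-21 / 1.602e-19
Step 3: Vt = 0.02379 V

0.02379


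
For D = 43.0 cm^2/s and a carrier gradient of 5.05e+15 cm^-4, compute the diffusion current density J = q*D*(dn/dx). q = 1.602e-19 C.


Step 1: J = q * D * (dn/dx)
Step 2: J = 1.602e-19 * 43.0 * 5.05e+15
Step 3: J = 3.48e-02 A/cm^2

3.48e-02


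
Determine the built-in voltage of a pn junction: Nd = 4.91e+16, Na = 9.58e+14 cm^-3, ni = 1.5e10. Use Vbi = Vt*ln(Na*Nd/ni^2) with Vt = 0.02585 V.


Step 1: Compute Na*Nd/ni^2 = 9.58e+14 * 4.91e+16 / (1.5e10)^2 = 2.0906e+11
Step 2: ln(2.0906e+11) = 26.0659
Step 3: Vbi = 0.02585 * 26.0659 = 0.674 V

0.674


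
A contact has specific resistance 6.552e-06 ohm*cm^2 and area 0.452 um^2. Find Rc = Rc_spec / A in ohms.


Step 1: Convert area to cm^2: 0.452 um^2 = 4.5200e-09 cm^2
Step 2: Rc = Rc_spec / A = 6.552e-06 / 4.5200e-09
Step 3: Rc = 1.45e+03 ohms

1.45e+03


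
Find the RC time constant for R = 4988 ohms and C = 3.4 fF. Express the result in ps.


Step 1: tau = R * C
Step 2: tau = 4988 * 3.4 fF = 4988 * 3.4e-15 F
Step 3: tau = 1.69592e-11 s = 16.9592 ps

16.9592


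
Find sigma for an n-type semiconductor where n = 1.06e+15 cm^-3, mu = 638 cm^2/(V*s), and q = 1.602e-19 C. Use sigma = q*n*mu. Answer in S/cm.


Step 1: sigma = q * n * mu
Step 2: sigma = 1.602e-19 * 1.06e+15 * 638
Step 3: sigma = 1.083e-01 S/cm

1.083e-01


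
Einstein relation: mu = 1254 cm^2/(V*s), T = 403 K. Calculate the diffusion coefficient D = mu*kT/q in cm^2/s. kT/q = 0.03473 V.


Step 1: D = mu * (kT/q)
Step 2: D = 1254 * 0.03473
Step 3: D = 43.55 cm^2/s

43.55


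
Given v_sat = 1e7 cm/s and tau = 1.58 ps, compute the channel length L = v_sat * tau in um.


Step 1: tau in seconds = 1.58 ps * 1e-12 = 1.5800e-12 s
Step 2: L = v_sat * tau = 1e7 * 1.5800e-12 = 1.5800e-05 cm
Step 3: L in um = 1.5800e-05 * 1e4 = 0.158 um

0.158


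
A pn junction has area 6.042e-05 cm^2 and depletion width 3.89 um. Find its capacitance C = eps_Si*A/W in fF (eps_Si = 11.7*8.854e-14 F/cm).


Step 1: eps_Si = 11.7 * 8.854e-14 = 1.035918e-12 F/cm
Step 2: W in cm = 3.89 * 1e-4 = 3.89e-04 cm
Step 3: C = 1.035918e-12 * 6.042e-05 / 3.89e-04 = 1.609002e-13 F
Step 4: C = 160.9 fF

160.9


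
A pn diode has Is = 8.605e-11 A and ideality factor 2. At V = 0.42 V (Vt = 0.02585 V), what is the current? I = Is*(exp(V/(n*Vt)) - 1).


Step 1: V/(n*Vt) = 0.42/(2*0.02585) = 8.1238
Step 2: exp(8.1238) = 3.3738e+03
Step 3: I = 8.605e-11 * (3.3738e+03 - 1) = 2.90e-07 A

2.90e-07


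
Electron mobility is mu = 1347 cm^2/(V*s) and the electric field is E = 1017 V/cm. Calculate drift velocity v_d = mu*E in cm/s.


Step 1: v_d = mu * E
Step 2: v_d = 1347 * 1017 = 1369899
Step 3: v_d = 1.37e+06 cm/s

1.37e+06


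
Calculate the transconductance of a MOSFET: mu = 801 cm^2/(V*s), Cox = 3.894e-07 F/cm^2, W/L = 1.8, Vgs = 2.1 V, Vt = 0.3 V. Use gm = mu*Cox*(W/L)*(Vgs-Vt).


Step 1: Vov = Vgs - Vt = 2.1 - 0.3 = 1.8 V
Step 2: gm = mu * Cox * (W/L) * Vov
Step 3: gm = 801 * 3.894e-07 * 1.8 * 1.8 = 1.01e-03 S

1.01e-03


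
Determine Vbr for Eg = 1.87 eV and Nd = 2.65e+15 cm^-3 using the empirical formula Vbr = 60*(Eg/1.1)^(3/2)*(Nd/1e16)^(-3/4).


Step 1: Eg/1.1 = 1.87/1.1 = 1.700000
Step 2: (Eg/1.1)^1.5 = 1.700000^1.5 = 2.216529
Step 3: (Nd/1e16)^(-0.75) = (0.265)^(-0.75) = 2.707482
Step 4: Vbr = 60 * 2.216529 * 2.707482 = 360.1 V

360.1


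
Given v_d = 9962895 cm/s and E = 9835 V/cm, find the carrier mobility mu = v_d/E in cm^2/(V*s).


Step 1: mu = v_d / E
Step 2: mu = 9962895 / 9835
Step 3: mu = 1013.0 cm^2/(V*s)

1013.0


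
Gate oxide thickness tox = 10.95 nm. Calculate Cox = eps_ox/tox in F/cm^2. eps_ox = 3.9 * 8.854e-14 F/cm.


Step 1: eps_ox = 3.9 * 8.854e-14 = 3.45306e-13 F/cm
Step 2: tox in cm = 10.95 nm * 1e-7 = 1.0950e-06 cm
Step 3: Cox = 3.45306e-13 / 1.0950e-06 = 3.15e-07 F/cm^2

3.15e-07


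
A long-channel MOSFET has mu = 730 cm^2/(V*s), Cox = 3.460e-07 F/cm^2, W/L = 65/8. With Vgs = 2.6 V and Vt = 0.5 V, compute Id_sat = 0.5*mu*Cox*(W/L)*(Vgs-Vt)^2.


Step 1: Overdrive voltage Vov = Vgs - Vt = 2.6 - 0.5 = 2.1 V
Step 2: W/L = 65/8 = 8.125
Step 3: Id = 0.5 * 730 * 3.460e-07 * 8.125 * 2.1^2
Step 4: Id = 4.53e-03 A

4.53e-03


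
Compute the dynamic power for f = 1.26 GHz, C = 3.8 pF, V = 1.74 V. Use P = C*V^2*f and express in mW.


Step 1: V^2 = 1.74^2 = 3.0276 V^2
Step 2: P = C*V^2*f = 3.8e-12 F * 3.0276 * 1.26e9 Hz
Step 3: P = 1.44961488e-02 W
Step 4: P = 14.496 mW

14.496


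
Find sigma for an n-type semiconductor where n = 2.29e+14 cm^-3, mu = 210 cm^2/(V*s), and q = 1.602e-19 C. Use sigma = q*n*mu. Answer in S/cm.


Step 1: sigma = q * n * mu
Step 2: sigma = 1.602e-19 * 2.29e+14 * 210
Step 3: sigma = 7.704e-03 S/cm

7.704e-03


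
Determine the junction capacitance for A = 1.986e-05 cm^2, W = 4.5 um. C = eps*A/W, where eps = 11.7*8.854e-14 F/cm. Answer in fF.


Step 1: eps_Si = 11.7 * 8.854e-14 = 1.035918e-12 F/cm
Step 2: W in cm = 4.5 * 1e-4 = 4.50e-04 cm
Step 3: C = 1.035918e-12 * 1.986e-05 / 4.50e-04 = 4.571851e-14 F
Step 4: C = 45.72 fF

45.72


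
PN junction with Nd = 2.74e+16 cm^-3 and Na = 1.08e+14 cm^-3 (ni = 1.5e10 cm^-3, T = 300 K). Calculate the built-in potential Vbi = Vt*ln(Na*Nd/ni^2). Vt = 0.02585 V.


Step 1: Compute Na*Nd/ni^2 = 1.08e+14 * 2.74e+16 / (1.5e10)^2 = 1.3152e+10
Step 2: ln(1.3152e+10) = 23.2998
Step 3: Vbi = 0.02585 * 23.2998 = 0.602 V

0.602


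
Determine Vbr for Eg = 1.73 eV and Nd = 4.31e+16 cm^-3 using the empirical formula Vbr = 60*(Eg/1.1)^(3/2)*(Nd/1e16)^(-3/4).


Step 1: Eg/1.1 = 1.73/1.1 = 1.572727
Step 2: (Eg/1.1)^1.5 = 1.572727^1.5 = 1.972332
Step 3: (Nd/1e16)^(-0.75) = (4.31)^(-0.75) = 0.334304
Step 4: Vbr = 60 * 1.972332 * 0.334304 = 39.6 V

39.6


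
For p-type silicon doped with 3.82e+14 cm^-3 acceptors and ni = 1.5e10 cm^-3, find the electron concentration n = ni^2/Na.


Step 1: Majority hole concentration p ≈ Na = 3.82e+14 cm^-3
Step 2: n = ni^2 / Na = (1.5e10)^2 / 3.82e+14
Step 3: n = 5.89e+05 cm^-3

5.89e+05


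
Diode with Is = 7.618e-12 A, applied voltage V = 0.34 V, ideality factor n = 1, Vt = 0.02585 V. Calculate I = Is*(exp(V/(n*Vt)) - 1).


Step 1: V/(n*Vt) = 0.34/(1*0.02585) = 13.1528
Step 2: exp(13.1528) = 5.1545e+05
Step 3: I = 7.618e-12 * (5.1545e+05 - 1) = 3.93e-06 A

3.93e-06


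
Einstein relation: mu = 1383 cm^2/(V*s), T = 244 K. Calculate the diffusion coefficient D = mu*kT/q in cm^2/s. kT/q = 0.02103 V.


Step 1: D = mu * (kT/q)
Step 2: D = 1383 * 0.02103
Step 3: D = 29.08 cm^2/s

29.08


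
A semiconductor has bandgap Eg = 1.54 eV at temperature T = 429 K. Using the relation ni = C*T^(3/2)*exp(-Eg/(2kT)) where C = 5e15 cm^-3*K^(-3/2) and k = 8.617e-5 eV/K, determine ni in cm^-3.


Step 1: Compute kT = 8.617e-5 * 429 = 0.03696693 eV
Step 2: Exponent = -Eg/(2kT) = -1.54/(2*0.03696693) = -20.82943
Step 3: T^(3/2) = 429^1.5 = 8885.58
Step 4: ni = 5e15 * 8885.58 * exp(-20.82943) = 4.00e+10 cm^-3

4.00e+10


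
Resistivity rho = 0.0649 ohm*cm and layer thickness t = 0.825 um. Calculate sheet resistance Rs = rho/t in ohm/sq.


Step 1: Convert thickness to cm: t = 0.825 um = 8.2500e-05 cm
Step 2: Rs = rho / t = 0.0649 / 8.2500e-05
Step 3: Rs = 786.7 ohm/sq

786.7


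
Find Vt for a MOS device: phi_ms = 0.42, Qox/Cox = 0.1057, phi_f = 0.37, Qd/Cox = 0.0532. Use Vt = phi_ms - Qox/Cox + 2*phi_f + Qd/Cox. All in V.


Step 1: Vt = phi_ms - Qox/Cox + 2*phi_f + Qd/Cox
Step 2: Vt = 0.42 - 0.1057 + 2*0.37 + 0.0532
Step 3: Vt = 0.42 - 0.1057 + 0.74 + 0.0532
Step 4: Vt = 1.1075 V

1.1075


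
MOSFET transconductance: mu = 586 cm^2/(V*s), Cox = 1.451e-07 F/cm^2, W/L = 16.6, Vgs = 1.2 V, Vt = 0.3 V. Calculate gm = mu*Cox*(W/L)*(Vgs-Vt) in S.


Step 1: Vov = Vgs - Vt = 1.2 - 0.3 = 0.9 V
Step 2: gm = mu * Cox * (W/L) * Vov
Step 3: gm = 586 * 1.451e-07 * 16.6 * 0.9 = 1.27e-03 S

1.27e-03


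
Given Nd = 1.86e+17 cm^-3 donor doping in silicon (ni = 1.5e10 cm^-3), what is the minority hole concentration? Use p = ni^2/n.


Step 1: Since Nd >> ni, n ≈ Nd = 1.86e+17 cm^-3
Step 2: p = ni^2 / n = (1.5e10)^2 / 1.86e+17
Step 3: p = 2.25e20 / 1.86e+17 = 1.21e+03 cm^-3

1.21e+03


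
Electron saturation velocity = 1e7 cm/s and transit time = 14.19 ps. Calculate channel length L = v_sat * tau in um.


Step 1: tau in seconds = 14.19 ps * 1e-12 = 1.4190e-11 s
Step 2: L = v_sat * tau = 1e7 * 1.4190e-11 = 1.4190e-04 cm
Step 3: L in um = 1.4190e-04 * 1e4 = 1.419 um

1.419


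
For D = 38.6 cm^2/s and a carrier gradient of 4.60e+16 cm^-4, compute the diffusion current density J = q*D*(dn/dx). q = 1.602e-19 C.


Step 1: J = q * D * (dn/dx)
Step 2: J = 1.602e-19 * 38.6 * 4.60e+16
Step 3: J = 2.84e-01 A/cm^2

2.84e-01


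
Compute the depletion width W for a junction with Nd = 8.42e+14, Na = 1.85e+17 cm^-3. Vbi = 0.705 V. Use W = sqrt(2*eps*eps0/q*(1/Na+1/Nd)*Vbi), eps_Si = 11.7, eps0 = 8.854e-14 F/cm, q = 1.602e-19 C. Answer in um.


Step 1: 1/Na + 1/Nd = 1/1.85e+17 + 1/8.42e+14 = 1.19305e-15
Step 2: 2*eps*eps0/q = 2*11.7*8.854e-14/1.602e-19 = 1.293281e+07
Step 3: W^2 = 1.293281e+07 * 1.19305e-15 * 0.705 = 1.08778e-08
Step 4: W = sqrt(1.08778e-08) = 1.043e-04 cm = 1.043 um

1.043


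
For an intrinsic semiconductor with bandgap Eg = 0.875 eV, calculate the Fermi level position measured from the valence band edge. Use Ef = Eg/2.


Step 1: For an intrinsic semiconductor, the Fermi level sits at midgap.
Step 2: Ef = Eg / 2 = 0.875 / 2 = 0.4375 eV

0.4375


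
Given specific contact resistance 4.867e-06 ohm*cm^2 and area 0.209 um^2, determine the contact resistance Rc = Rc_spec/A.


Step 1: Convert area to cm^2: 0.209 um^2 = 2.0900e-09 cm^2
Step 2: Rc = Rc_spec / A = 4.867e-06 / 2.0900e-09
Step 3: Rc = 2.33e+03 ohms

2.33e+03


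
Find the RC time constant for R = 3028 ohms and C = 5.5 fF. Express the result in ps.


Step 1: tau = R * C
Step 2: tau = 3028 * 5.5 fF = 3028 * 5.5e-15 F
Step 3: tau = 1.6654e-11 s = 16.654 ps

16.654


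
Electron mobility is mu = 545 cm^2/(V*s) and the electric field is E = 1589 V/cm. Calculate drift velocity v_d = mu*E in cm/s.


Step 1: v_d = mu * E
Step 2: v_d = 545 * 1589 = 866005
Step 3: v_d = 8.66e+05 cm/s

8.66e+05


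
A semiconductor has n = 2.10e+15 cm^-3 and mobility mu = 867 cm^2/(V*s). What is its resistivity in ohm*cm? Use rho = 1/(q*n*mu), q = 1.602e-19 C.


Step 1: sigma = q * n * mu = 1.602e-19 * 2.10e+15 * 867 = 2.91676e-01 S/cm
Step 2: rho = 1 / sigma = 1 / 2.91676e-01 = 3.428 ohm*cm

3.428


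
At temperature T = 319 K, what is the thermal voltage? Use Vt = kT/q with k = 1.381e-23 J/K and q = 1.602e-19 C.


Step 1: kT = 1.381e-23 * 319 = 4.40539e-21 J
Step 2: Vt = kT/q = 4.40539e-21 / 1.602e-19
Step 3: Vt = 0.0275 V

0.0275


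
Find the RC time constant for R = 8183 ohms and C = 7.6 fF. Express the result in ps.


Step 1: tau = R * C
Step 2: tau = 8183 * 7.6 fF = 8183 * 7.6e-15 F
Step 3: tau = 6.21908e-11 s = 62.1908 ps

62.1908


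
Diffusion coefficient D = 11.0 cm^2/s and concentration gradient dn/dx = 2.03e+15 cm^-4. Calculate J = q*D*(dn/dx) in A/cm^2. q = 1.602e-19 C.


Step 1: J = q * D * (dn/dx)
Step 2: J = 1.602e-19 * 11.0 * 2.03e+15
Step 3: J = 3.58e-03 A/cm^2

3.58e-03


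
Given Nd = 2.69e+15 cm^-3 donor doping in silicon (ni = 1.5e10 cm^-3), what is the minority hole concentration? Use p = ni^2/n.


Step 1: Since Nd >> ni, n ≈ Nd = 2.69e+15 cm^-3
Step 2: p = ni^2 / n = (1.5e10)^2 / 2.69e+15
Step 3: p = 2.25e20 / 2.69e+15 = 8.36e+04 cm^-3

8.36e+04


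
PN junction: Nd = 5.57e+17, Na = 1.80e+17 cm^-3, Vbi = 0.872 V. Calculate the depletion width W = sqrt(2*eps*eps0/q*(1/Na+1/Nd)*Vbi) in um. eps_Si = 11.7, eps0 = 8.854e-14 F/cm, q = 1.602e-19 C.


Step 1: 1/Na + 1/Nd = 1/1.80e+17 + 1/5.57e+17 = 7.35089e-18
Step 2: 2*eps*eps0/q = 2*11.7*8.854e-14/1.602e-19 = 1.293281e+07
Step 3: W^2 = 1.293281e+07 * 7.35089e-18 * 0.872 = 8.28990e-11
Step 4: W = sqrt(8.28990e-11) = 9.105e-06 cm = 0.09105 um

0.09105


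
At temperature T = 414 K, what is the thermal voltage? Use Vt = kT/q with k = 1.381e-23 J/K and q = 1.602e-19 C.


Step 1: kT = 1.381e-23 * 414 = 5.71734e-21 J
Step 2: Vt = kT/q = 5.71734e-21 / 1.602e-19
Step 3: Vt = 0.03569 V

0.03569


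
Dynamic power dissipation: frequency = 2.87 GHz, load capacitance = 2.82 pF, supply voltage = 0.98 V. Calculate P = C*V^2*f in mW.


Step 1: V^2 = 0.98^2 = 0.9604 V^2
Step 2: P = C*V^2*f = 2.82e-12 F * 0.9604 * 2.87e9 Hz
Step 3: P = 7.77290136e-03 W
Step 4: P = 7.773 mW

7.773


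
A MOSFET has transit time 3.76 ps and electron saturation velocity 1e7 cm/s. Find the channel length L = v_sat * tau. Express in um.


Step 1: tau in seconds = 3.76 ps * 1e-12 = 3.7600e-12 s
Step 2: L = v_sat * tau = 1e7 * 3.7600e-12 = 3.7600e-05 cm
Step 3: L in um = 3.7600e-05 * 1e4 = 0.376 um

0.376


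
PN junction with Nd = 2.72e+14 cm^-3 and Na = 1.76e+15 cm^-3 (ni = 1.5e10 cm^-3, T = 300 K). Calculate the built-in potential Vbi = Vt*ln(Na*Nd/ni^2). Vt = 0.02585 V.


Step 1: Compute Na*Nd/ni^2 = 1.76e+15 * 2.72e+14 / (1.5e10)^2 = 2.1276e+09
Step 2: ln(2.1276e+09) = 21.4783
Step 3: Vbi = 0.02585 * 21.4783 = 0.555 V

0.555


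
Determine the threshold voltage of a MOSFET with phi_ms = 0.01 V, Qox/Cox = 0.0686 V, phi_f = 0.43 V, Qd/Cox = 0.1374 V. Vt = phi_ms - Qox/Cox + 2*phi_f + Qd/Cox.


Step 1: Vt = phi_ms - Qox/Cox + 2*phi_f + Qd/Cox
Step 2: Vt = 0.01 - 0.0686 + 2*0.43 + 0.1374
Step 3: Vt = 0.01 - 0.0686 + 0.86 + 0.1374
Step 4: Vt = 0.9388 V

0.9388


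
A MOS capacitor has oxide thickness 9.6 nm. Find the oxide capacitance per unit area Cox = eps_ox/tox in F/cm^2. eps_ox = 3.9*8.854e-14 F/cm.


Step 1: eps_ox = 3.9 * 8.854e-14 = 3.45306e-13 F/cm
Step 2: tox in cm = 9.6 nm * 1e-7 = 9.6000e-07 cm
Step 3: Cox = 3.45306e-13 / 9.6000e-07 = 3.60e-07 F/cm^2

3.60e-07


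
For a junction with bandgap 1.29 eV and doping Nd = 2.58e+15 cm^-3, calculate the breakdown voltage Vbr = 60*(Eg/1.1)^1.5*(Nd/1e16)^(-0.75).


Step 1: Eg/1.1 = 1.29/1.1 = 1.172727
Step 2: (Eg/1.1)^1.5 = 1.172727^1.5 = 1.269976
Step 3: (Nd/1e16)^(-0.75) = (0.258)^(-0.75) = 2.762391
Step 4: Vbr = 60 * 1.269976 * 2.762391 = 210.5 V

210.5


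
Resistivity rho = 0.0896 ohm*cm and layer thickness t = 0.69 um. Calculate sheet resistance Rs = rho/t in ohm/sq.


Step 1: Convert thickness to cm: t = 0.69 um = 6.9000e-05 cm
Step 2: Rs = rho / t = 0.0896 / 6.9000e-05
Step 3: Rs = 1298.6 ohm/sq

1298.6


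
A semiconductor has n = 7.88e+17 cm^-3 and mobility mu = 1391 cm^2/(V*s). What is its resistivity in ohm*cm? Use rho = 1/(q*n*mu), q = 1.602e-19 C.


Step 1: sigma = q * n * mu = 1.602e-19 * 7.88e+17 * 1391 = 1.75597e+02 S/cm
Step 2: rho = 1 / sigma = 1 / 1.75597e+02 = 0.005695 ohm*cm

0.005695


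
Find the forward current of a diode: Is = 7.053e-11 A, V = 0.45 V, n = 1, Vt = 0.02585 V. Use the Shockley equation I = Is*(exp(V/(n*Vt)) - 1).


Step 1: V/(n*Vt) = 0.45/(1*0.02585) = 17.4081
Step 2: exp(17.4081) = 3.6328e+07
Step 3: I = 7.053e-11 * (3.6328e+07 - 1) = 2.56e-03 A

2.56e-03


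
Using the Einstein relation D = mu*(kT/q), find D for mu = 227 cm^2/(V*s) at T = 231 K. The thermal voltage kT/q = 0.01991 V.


Step 1: D = mu * (kT/q)
Step 2: D = 227 * 0.01991
Step 3: D = 4.52 cm^2/s

4.52


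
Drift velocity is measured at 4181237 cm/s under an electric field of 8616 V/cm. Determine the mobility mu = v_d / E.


Step 1: mu = v_d / E
Step 2: mu = 4181237 / 8616
Step 3: mu = 485.29 cm^2/(V*s)

485.29


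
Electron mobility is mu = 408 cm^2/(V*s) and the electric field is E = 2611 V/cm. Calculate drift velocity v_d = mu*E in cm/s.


Step 1: v_d = mu * E
Step 2: v_d = 408 * 2611 = 1065288
Step 3: v_d = 1.07e+06 cm/s

1.07e+06


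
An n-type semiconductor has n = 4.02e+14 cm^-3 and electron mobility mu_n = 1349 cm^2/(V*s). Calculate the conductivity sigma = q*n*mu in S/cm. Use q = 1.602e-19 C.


Step 1: sigma = q * n * mu
Step 2: sigma = 1.602e-19 * 4.02e+14 * 1349
Step 3: sigma = 8.688e-02 S/cm

8.688e-02


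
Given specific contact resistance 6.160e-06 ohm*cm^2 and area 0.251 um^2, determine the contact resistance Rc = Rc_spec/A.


Step 1: Convert area to cm^2: 0.251 um^2 = 2.5100e-09 cm^2
Step 2: Rc = Rc_spec / A = 6.160e-06 / 2.5100e-09
Step 3: Rc = 2.45e+03 ohms

2.45e+03


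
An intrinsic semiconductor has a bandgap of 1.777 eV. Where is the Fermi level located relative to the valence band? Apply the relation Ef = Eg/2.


Step 1: For an intrinsic semiconductor, the Fermi level sits at midgap.
Step 2: Ef = Eg / 2 = 1.777 / 2 = 0.8885 eV

0.8885


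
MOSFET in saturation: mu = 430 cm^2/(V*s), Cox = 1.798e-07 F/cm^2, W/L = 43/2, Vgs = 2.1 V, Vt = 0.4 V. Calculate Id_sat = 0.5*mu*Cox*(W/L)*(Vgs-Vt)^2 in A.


Step 1: Overdrive voltage Vov = Vgs - Vt = 2.1 - 0.4 = 1.7 V
Step 2: W/L = 43/2 = 21.5
Step 3: Id = 0.5 * 430 * 1.798e-07 * 21.5 * 1.7^2
Step 4: Id = 2.40e-03 A

2.40e-03


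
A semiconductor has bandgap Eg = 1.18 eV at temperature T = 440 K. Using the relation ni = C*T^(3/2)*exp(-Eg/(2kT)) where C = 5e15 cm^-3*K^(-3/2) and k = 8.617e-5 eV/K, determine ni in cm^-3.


Step 1: Compute kT = 8.617e-5 * 440 = 0.0379148 eV
Step 2: Exponent = -Eg/(2kT) = -1.18/(2*0.0379148) = -15.56121
Step 3: T^(3/2) = 440^1.5 = 9229.52
Step 4: ni = 5e15 * 9229.52 * exp(-15.56121) = 8.05e+12 cm^-3

8.05e+12


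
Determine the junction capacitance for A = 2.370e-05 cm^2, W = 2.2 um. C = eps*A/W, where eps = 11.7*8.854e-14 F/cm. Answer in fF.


Step 1: eps_Si = 11.7 * 8.854e-14 = 1.035918e-12 F/cm
Step 2: W in cm = 2.2 * 1e-4 = 2.20e-04 cm
Step 3: C = 1.035918e-12 * 2.370e-05 / 2.20e-04 = 1.115966e-13 F
Step 4: C = 111.6 fF

111.6


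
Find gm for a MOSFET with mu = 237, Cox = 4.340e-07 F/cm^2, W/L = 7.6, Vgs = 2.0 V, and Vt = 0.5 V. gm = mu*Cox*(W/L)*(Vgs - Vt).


Step 1: Vov = Vgs - Vt = 2.0 - 0.5 = 1.5 V
Step 2: gm = mu * Cox * (W/L) * Vov
Step 3: gm = 237 * 4.340e-07 * 7.6 * 1.5 = 1.17e-03 S

1.17e-03


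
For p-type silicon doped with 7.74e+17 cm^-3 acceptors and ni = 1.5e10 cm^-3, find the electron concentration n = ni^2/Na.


Step 1: Majority hole concentration p ≈ Na = 7.74e+17 cm^-3
Step 2: n = ni^2 / Na = (1.5e10)^2 / 7.74e+17
Step 3: n = 2.91e+02 cm^-3

2.91e+02


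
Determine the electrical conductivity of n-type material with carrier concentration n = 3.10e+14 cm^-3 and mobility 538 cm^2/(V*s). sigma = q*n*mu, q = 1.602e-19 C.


Step 1: sigma = q * n * mu
Step 2: sigma = 1.602e-19 * 3.10e+14 * 538
Step 3: sigma = 2.672e-02 S/cm

2.672e-02


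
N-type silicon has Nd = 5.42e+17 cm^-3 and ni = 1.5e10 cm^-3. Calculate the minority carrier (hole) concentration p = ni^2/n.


Step 1: Since Nd >> ni, n ≈ Nd = 5.42e+17 cm^-3
Step 2: p = ni^2 / n = (1.5e10)^2 / 5.42e+17
Step 3: p = 2.25e20 / 5.42e+17 = 4.15e+02 cm^-3

4.15e+02


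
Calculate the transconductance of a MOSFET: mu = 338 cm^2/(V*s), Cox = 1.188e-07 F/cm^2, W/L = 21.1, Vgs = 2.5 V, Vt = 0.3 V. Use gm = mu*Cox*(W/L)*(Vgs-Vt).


Step 1: Vov = Vgs - Vt = 2.5 - 0.3 = 2.2 V
Step 2: gm = mu * Cox * (W/L) * Vov
Step 3: gm = 338 * 1.188e-07 * 21.1 * 2.2 = 1.86e-03 S

1.86e-03


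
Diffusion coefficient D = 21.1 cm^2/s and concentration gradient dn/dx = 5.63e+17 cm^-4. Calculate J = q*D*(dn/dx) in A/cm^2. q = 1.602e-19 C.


Step 1: J = q * D * (dn/dx)
Step 2: J = 1.602e-19 * 21.1 * 5.63e+17
Step 3: J = 1.90e+00 A/cm^2

1.90e+00


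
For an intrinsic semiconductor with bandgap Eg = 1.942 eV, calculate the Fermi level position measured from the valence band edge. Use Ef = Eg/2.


Step 1: For an intrinsic semiconductor, the Fermi level sits at midgap.
Step 2: Ef = Eg / 2 = 1.942 / 2 = 0.971 eV

0.971


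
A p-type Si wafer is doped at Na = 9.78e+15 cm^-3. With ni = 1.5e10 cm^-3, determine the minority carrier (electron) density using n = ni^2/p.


Step 1: Majority hole concentration p ≈ Na = 9.78e+15 cm^-3
Step 2: n = ni^2 / Na = (1.5e10)^2 / 9.78e+15
Step 3: n = 2.30e+04 cm^-3

2.30e+04


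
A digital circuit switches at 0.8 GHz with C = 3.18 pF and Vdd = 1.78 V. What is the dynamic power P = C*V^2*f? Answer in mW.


Step 1: V^2 = 1.78^2 = 3.1684 V^2
Step 2: P = C*V^2*f = 3.18e-12 F * 3.1684 * 0.8e9 Hz
Step 3: P = 8.0604096e-03 W
Step 4: P = 8.06 mW

8.06


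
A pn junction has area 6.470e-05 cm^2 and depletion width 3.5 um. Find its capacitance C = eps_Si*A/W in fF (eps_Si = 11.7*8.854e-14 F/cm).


Step 1: eps_Si = 11.7 * 8.854e-14 = 1.035918e-12 F/cm
Step 2: W in cm = 3.5 * 1e-4 = 3.50e-04 cm
Step 3: C = 1.035918e-12 * 6.470e-05 / 3.50e-04 = 1.914968e-13 F
Step 4: C = 191.5 fF

191.5


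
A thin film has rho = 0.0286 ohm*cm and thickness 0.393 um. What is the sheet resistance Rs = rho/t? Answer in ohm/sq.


Step 1: Convert thickness to cm: t = 0.393 um = 3.9300e-05 cm
Step 2: Rs = rho / t = 0.0286 / 3.9300e-05
Step 3: Rs = 727.7 ohm/sq

727.7


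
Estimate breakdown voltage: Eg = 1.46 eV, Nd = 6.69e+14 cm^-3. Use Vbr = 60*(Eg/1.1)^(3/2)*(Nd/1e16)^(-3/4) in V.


Step 1: Eg/1.1 = 1.46/1.1 = 1.327273
Step 2: (Eg/1.1)^1.5 = 1.327273^1.5 = 1.529116
Step 3: (Nd/1e16)^(-0.75) = (0.0669)^(-0.75) = 7.602045
Step 4: Vbr = 60 * 1.529116 * 7.602045 = 697.5 V

697.5


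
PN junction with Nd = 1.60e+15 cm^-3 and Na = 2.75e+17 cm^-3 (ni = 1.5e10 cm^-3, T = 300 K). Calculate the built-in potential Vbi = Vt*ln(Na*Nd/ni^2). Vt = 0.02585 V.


Step 1: Compute Na*Nd/ni^2 = 2.75e+17 * 1.60e+15 / (1.5e10)^2 = 1.9556e+12
Step 2: ln(1.9556e+12) = 28.3017
Step 3: Vbi = 0.02585 * 28.3017 = 0.732 V

0.732


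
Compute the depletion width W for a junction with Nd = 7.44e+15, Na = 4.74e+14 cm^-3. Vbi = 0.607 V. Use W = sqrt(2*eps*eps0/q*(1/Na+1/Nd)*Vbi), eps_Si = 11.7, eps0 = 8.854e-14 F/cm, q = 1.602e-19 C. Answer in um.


Step 1: 1/Na + 1/Nd = 1/4.74e+14 + 1/7.44e+15 = 2.24411e-15
Step 2: 2*eps*eps0/q = 2*11.7*8.854e-14/1.602e-19 = 1.293281e+07
Step 3: W^2 = 1.293281e+07 * 2.24411e-15 * 0.607 = 1.76167e-08
Step 4: W = sqrt(1.76167e-08) = 1.327e-04 cm = 1.327 um

1.327


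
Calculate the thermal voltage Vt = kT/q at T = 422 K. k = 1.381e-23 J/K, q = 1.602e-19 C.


Step 1: kT = 1.381e-23 * 422 = 5.82782e-21 J
Step 2: Vt = kT/q = 5.82782e-21 / 1.602e-19
Step 3: Vt = 0.03638 V

0.03638


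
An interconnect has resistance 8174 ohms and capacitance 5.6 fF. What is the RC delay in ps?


Step 1: tau = R * C
Step 2: tau = 8174 * 5.6 fF = 8174 * 5.6e-15 F
Step 3: tau = 4.57744e-11 s = 45.7744 ps

45.7744


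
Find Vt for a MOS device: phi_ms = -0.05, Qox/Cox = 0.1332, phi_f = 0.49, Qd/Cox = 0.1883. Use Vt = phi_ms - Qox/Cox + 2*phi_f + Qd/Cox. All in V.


Step 1: Vt = phi_ms - Qox/Cox + 2*phi_f + Qd/Cox
Step 2: Vt = -0.05 - 0.1332 + 2*0.49 + 0.1883
Step 3: Vt = -0.05 - 0.1332 + 0.98 + 0.1883
Step 4: Vt = 0.9851 V

0.9851


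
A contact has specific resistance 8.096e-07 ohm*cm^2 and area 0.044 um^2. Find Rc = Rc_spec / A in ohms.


Step 1: Convert area to cm^2: 0.044 um^2 = 4.4000e-10 cm^2
Step 2: Rc = Rc_spec / A = 8.096e-07 / 4.4000e-10
Step 3: Rc = 1.84e+03 ohms

1.84e+03


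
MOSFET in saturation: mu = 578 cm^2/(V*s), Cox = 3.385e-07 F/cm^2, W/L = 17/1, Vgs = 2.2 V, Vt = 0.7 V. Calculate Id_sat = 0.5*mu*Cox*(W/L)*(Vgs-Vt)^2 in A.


Step 1: Overdrive voltage Vov = Vgs - Vt = 2.2 - 0.7 = 1.5 V
Step 2: W/L = 17/1 = 17
Step 3: Id = 0.5 * 578 * 3.385e-07 * 17 * 1.5^2
Step 4: Id = 3.74e-03 A

3.74e-03


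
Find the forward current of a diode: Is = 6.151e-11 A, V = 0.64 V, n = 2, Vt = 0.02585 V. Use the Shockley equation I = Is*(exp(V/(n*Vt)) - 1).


Step 1: V/(n*Vt) = 0.64/(2*0.02585) = 12.3791
Step 2: exp(12.3791) = 2.3778e+05
Step 3: I = 6.151e-11 * (2.3778e+05 - 1) = 1.46e-05 A

1.46e-05


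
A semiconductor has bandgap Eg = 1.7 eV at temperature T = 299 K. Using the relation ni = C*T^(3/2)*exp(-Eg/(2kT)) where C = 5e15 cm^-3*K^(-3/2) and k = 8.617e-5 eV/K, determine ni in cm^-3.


Step 1: Compute kT = 8.617e-5 * 299 = 0.02576483 eV
Step 2: Exponent = -Eg/(2kT) = -1.7/(2*0.02576483) = -32.99071
Step 3: T^(3/2) = 299^1.5 = 5170.19
Step 4: ni = 5e15 * 5170.19 * exp(-32.99071) = 1.22e+05 cm^-3

1.22e+05


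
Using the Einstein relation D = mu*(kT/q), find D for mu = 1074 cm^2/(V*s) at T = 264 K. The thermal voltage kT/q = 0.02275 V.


Step 1: D = mu * (kT/q)
Step 2: D = 1074 * 0.02275
Step 3: D = 24.43 cm^2/s

24.43


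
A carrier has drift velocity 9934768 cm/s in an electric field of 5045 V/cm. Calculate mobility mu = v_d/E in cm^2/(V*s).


Step 1: mu = v_d / E
Step 2: mu = 9934768 / 5045
Step 3: mu = 1969.23 cm^2/(V*s)

1969.23


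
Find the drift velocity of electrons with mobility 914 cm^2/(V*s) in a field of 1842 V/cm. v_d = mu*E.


Step 1: v_d = mu * E
Step 2: v_d = 914 * 1842 = 1683588
Step 3: v_d = 1.68e+06 cm/s

1.68e+06


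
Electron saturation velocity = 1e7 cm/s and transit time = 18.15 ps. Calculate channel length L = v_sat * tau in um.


Step 1: tau in seconds = 18.15 ps * 1e-12 = 1.8150e-11 s
Step 2: L = v_sat * tau = 1e7 * 1.8150e-11 = 1.8150e-04 cm
Step 3: L in um = 1.8150e-04 * 1e4 = 1.815 um

1.815


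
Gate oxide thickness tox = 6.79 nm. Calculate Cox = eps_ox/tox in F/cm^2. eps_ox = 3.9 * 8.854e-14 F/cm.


Step 1: eps_ox = 3.9 * 8.854e-14 = 3.45306e-13 F/cm
Step 2: tox in cm = 6.79 nm * 1e-7 = 6.7900e-07 cm
Step 3: Cox = 3.45306e-13 / 6.7900e-07 = 5.09e-07 F/cm^2

5.09e-07


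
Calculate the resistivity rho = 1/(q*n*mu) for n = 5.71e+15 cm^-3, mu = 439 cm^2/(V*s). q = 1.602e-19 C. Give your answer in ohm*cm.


Step 1: sigma = q * n * mu = 1.602e-19 * 5.71e+15 * 439 = 4.01572e-01 S/cm
Step 2: rho = 1 / sigma = 1 / 4.01572e-01 = 2.49 ohm*cm

2.49


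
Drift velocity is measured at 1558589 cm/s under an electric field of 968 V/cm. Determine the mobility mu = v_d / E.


Step 1: mu = v_d / E
Step 2: mu = 1558589 / 968
Step 3: mu = 1610.11 cm^2/(V*s)

1610.11


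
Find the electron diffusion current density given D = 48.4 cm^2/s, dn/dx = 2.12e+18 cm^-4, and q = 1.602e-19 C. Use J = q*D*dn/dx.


Step 1: J = q * D * (dn/dx)
Step 2: J = 1.602e-19 * 48.4 * 2.12e+18
Step 3: J = 1.64e+01 A/cm^2

1.64e+01


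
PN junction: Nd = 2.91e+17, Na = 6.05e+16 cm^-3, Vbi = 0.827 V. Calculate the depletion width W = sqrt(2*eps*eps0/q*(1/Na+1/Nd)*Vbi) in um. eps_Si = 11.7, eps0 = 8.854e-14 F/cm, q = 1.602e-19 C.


Step 1: 1/Na + 1/Nd = 1/6.05e+16 + 1/2.91e+17 = 1.99654e-17
Step 2: 2*eps*eps0/q = 2*11.7*8.854e-14/1.602e-19 = 1.293281e+07
Step 3: W^2 = 1.293281e+07 * 1.99654e-17 * 0.827 = 2.13539e-10
Step 4: W = sqrt(2.13539e-10) = 1.461e-05 cm = 0.1461 um

0.1461


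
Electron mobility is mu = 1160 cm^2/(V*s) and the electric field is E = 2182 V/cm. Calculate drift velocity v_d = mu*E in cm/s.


Step 1: v_d = mu * E
Step 2: v_d = 1160 * 2182 = 2531120
Step 3: v_d = 2.53e+06 cm/s

2.53e+06


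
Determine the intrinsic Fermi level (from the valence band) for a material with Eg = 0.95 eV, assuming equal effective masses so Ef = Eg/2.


Step 1: For an intrinsic semiconductor, the Fermi level sits at midgap.
Step 2: Ef = Eg / 2 = 0.95 / 2 = 0.475 eV

0.475


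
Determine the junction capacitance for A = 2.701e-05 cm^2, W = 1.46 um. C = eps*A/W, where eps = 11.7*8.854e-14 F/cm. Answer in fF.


Step 1: eps_Si = 11.7 * 8.854e-14 = 1.035918e-12 F/cm
Step 2: W in cm = 1.46 * 1e-4 = 1.46e-04 cm
Step 3: C = 1.035918e-12 * 2.701e-05 / 1.46e-04 = 1.916448e-13 F
Step 4: C = 191.64 fF

191.64


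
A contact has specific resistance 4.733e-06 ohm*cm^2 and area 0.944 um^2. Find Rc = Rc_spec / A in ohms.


Step 1: Convert area to cm^2: 0.944 um^2 = 9.4400e-09 cm^2
Step 2: Rc = Rc_spec / A = 4.733e-06 / 9.4400e-09
Step 3: Rc = 5.01e+02 ohms

5.01e+02


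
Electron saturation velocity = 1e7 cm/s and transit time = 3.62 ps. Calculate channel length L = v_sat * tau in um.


Step 1: tau in seconds = 3.62 ps * 1e-12 = 3.6200e-12 s
Step 2: L = v_sat * tau = 1e7 * 3.6200e-12 = 3.6200e-05 cm
Step 3: L in um = 3.6200e-05 * 1e4 = 0.362 um

0.362


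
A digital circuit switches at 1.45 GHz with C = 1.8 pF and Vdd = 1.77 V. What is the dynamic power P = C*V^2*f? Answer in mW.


Step 1: V^2 = 1.77^2 = 3.1329 V^2
Step 2: P = C*V^2*f = 1.8e-12 F * 3.1329 * 1.45e9 Hz
Step 3: P = 8.176869e-03 W
Step 4: P = 8.177 mW

8.177


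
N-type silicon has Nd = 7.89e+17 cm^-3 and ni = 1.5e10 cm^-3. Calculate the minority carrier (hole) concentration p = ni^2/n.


Step 1: Since Nd >> ni, n ≈ Nd = 7.89e+17 cm^-3
Step 2: p = ni^2 / n = (1.5e10)^2 / 7.89e+17
Step 3: p = 2.25e20 / 7.89e+17 = 2.85e+02 cm^-3

2.85e+02


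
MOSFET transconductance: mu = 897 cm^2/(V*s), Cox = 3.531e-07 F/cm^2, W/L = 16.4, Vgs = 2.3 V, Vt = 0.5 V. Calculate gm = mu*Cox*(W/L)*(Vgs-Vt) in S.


Step 1: Vov = Vgs - Vt = 2.3 - 0.5 = 1.8 V
Step 2: gm = mu * Cox * (W/L) * Vov
Step 3: gm = 897 * 3.531e-07 * 16.4 * 1.8 = 9.35e-03 S

9.35e-03


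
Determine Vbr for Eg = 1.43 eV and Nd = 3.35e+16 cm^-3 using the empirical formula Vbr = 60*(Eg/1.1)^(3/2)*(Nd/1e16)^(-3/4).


Step 1: Eg/1.1 = 1.43/1.1 = 1.300000
Step 2: (Eg/1.1)^1.5 = 1.300000^1.5 = 1.482228
Step 3: (Nd/1e16)^(-0.75) = (3.35)^(-0.75) = 0.403847
Step 4: Vbr = 60 * 1.482228 * 0.403847 = 35.9 V

35.9


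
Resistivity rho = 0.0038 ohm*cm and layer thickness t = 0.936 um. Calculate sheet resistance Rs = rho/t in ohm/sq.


Step 1: Convert thickness to cm: t = 0.936 um = 9.3600e-05 cm
Step 2: Rs = rho / t = 0.0038 / 9.3600e-05
Step 3: Rs = 40.6 ohm/sq

40.6


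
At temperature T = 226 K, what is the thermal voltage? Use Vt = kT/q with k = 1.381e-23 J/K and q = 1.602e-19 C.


Step 1: kT = 1.381e-23 * 226 = 3.12106e-21 J
Step 2: Vt = kT/q = 3.12106e-21 / 1.602e-19
Step 3: Vt = 0.01948 V

0.01948


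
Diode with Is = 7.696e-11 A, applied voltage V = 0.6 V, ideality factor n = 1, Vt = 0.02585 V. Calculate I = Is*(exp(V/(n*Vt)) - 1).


Step 1: V/(n*Vt) = 0.6/(1*0.02585) = 23.2108
Step 2: exp(23.2108) = 1.2032e+10
Step 3: I = 7.696e-11 * (1.2032e+10 - 1) = 9.26e-01 A

9.26e-01


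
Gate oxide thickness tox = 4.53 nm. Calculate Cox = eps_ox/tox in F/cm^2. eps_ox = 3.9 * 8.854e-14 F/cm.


Step 1: eps_ox = 3.9 * 8.854e-14 = 3.45306e-13 F/cm
Step 2: tox in cm = 4.53 nm * 1e-7 = 4.5300e-07 cm
Step 3: Cox = 3.45306e-13 / 4.5300e-07 = 7.62e-07 F/cm^2

7.62e-07


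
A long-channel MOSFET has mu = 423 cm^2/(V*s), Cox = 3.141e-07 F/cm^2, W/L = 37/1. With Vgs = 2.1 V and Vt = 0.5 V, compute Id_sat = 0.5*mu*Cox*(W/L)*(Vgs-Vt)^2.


Step 1: Overdrive voltage Vov = Vgs - Vt = 2.1 - 0.5 = 1.6 V
Step 2: W/L = 37/1 = 37
Step 3: Id = 0.5 * 423 * 3.141e-07 * 37 * 1.6^2
Step 4: Id = 6.29e-03 A

6.29e-03


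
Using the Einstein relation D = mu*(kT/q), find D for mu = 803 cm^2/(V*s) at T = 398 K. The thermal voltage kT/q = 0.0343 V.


Step 1: D = mu * (kT/q)
Step 2: D = 803 * 0.0343
Step 3: D = 27.54 cm^2/s

27.54


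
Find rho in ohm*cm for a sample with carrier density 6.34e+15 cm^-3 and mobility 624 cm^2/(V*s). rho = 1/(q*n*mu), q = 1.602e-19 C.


Step 1: sigma = q * n * mu = 1.602e-19 * 6.34e+15 * 624 = 6.33777e-01 S/cm
Step 2: rho = 1 / sigma = 1 / 6.33777e-01 = 1.578 ohm*cm

1.578


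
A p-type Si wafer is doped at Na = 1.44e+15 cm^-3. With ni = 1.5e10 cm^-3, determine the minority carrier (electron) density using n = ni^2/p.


Step 1: Majority hole concentration p ≈ Na = 1.44e+15 cm^-3
Step 2: n = ni^2 / Na = (1.5e10)^2 / 1.44e+15
Step 3: n = 1.56e+05 cm^-3

1.56e+05


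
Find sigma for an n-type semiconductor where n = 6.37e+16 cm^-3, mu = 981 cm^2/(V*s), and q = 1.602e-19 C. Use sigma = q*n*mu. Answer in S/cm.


Step 1: sigma = q * n * mu
Step 2: sigma = 1.602e-19 * 6.37e+16 * 981
Step 3: sigma = 1.001e+01 S/cm

1.001e+01


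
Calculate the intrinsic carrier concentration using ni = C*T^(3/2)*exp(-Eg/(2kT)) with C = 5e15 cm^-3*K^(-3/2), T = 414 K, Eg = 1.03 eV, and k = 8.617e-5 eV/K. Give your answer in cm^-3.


Step 1: Compute kT = 8.617e-5 * 414 = 0.03567438 eV
Step 2: Exponent = -Eg/(2kT) = -1.03/(2*0.03567438) = -14.43613
Step 3: T^(3/2) = 414^1.5 = 8423.65
Step 4: ni = 5e15 * 8423.65 * exp(-14.43613) = 2.26e+13 cm^-3

2.26e+13
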